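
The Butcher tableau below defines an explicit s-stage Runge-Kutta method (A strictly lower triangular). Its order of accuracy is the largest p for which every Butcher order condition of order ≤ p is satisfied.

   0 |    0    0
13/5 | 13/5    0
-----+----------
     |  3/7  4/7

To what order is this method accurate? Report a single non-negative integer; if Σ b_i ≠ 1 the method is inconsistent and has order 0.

1

b = (3/7, 4/7)
c = (0, 13/5)
Σ b_i: 3/7·1 + 4/7·1 = 1 ✓
b·c: 4/7·13/5 = 52/35 ≠ 1/2 ⇒ order 1.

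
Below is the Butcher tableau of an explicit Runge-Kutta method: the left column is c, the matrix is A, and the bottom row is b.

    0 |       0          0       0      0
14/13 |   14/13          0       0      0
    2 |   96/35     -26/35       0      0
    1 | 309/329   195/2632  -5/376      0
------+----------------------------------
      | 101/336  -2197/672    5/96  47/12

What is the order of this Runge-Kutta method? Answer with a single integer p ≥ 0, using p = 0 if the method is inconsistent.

b = (101/336, -2197/672, 5/96, 47/12)
c = (0, 14/13, 2, 1)
Ac = (0, 0, -4/5, 5/94)
Σ b_i: 101/336·1 + (-2197/672)·1 + 5/96·1 + 47/12·1 = 1 ✓
b·c: (-2197/672)·14/13 + 5/96·2 + 47/12·1 = 1/2 ✓
b·c²: (-2197/672)·196/169 + 5/96·4 + 47/12·1 = 1/3 ✓
b·Ac: 5/96·(-4/5) + 47/12·5/94 = 1/6 ✓
b·c³: (-2197/672)·2744/2197 + 5/96·8 + 47/12·1 = 1/4 ✓
b·(c∘Ac): 5/96·(-8/5) + 47/12·5/94 = 1/8 ✓
b·Ac²: 5/96·(-56/65) + 47/12·20/611 = 1/12 ✓
b·A²c: 47/12·1/94 = 1/24 ✓; 4 stages ⇒ order 4.

4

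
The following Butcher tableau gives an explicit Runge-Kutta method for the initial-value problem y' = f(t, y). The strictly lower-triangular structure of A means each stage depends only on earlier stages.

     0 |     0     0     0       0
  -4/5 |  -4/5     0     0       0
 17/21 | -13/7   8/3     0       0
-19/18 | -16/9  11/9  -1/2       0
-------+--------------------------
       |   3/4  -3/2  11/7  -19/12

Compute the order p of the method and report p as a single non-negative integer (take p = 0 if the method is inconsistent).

0

b = (3/4, -3/2, 11/7, -19/12)
c = (0, -4/5, 17/21, -19/18)
Ac = (0, 0, -32/15, -871/630)
Σ b_i: 3/4·1 + (-3/2)·1 + 11/7·1 + (-19/12)·1 = -16/21 ≠ 1 ⇒ order 0.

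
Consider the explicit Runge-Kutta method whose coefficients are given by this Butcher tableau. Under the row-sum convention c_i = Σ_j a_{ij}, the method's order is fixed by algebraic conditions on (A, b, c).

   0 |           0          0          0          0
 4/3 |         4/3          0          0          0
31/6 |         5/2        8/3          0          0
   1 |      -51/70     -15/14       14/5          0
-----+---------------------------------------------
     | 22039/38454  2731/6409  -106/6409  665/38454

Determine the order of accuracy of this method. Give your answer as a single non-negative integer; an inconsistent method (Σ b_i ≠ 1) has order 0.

b = (22039/38454, 2731/6409, -106/6409, 665/38454)
c = (0, 4/3, 31/6, 1)
Ac = (0, 0, 32/9, 1369/105)
Σ b_i: 22039/38454·1 + 2731/6409·1 + (-106/6409)·1 + 665/38454·1 = 1 ✓
b·c: 2731/6409·4/3 + (-106/6409)·31/6 + 665/38454·1 = 1/2 ✓
b·c²: 2731/6409·16/9 + (-106/6409)·961/36 + 665/38454·1 = 1/3 ✓
b·Ac: (-106/6409)·32/9 + 665/38454·1369/105 = 1/6 ✓
b·c³: 2731/6409·64/27 + (-106/6409)·29791/216 + 665/38454·1 = -867817/692172 ≠ 1/4 ⇒ order 3.
b·(c∘Ac): (-106/6409)·496/27 + 665/38454·1369/105 = -27119/346086 ≠ 1/8
b·Ac²: (-106/6409)·128/27 + 665/38454·45889/630 = 817619/692172 ≠ 1/12
b·A²c: 665/38454·448/45 = 29792/173043 ≠ 1/24

3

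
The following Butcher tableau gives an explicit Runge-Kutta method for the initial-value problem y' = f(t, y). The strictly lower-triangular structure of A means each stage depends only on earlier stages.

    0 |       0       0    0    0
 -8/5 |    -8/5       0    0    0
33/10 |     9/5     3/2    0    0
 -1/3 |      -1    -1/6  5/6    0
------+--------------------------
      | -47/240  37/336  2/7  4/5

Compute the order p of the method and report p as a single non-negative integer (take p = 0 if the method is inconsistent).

b = (-47/240, 37/336, 2/7, 4/5)
c = (0, -8/5, 33/10, -1/3)
Ac = (0, 0, -12/5, 181/60)
Σ b_i: (-47/240)·1 + 37/336·1 + 2/7·1 + 4/5·1 = 1 ✓
b·c: 37/336·(-8/5) + 2/7·33/10 + 4/5·(-1/3) = 1/2 ✓
b·c²: 37/336·64/25 + 2/7·1089/100 + 4/5·1/9 = 1567/450 ≠ 1/3 ⇒ order 2.
b·Ac: 2/7·(-12/5) + 4/5·181/60 = 907/525 ≠ 1/6

2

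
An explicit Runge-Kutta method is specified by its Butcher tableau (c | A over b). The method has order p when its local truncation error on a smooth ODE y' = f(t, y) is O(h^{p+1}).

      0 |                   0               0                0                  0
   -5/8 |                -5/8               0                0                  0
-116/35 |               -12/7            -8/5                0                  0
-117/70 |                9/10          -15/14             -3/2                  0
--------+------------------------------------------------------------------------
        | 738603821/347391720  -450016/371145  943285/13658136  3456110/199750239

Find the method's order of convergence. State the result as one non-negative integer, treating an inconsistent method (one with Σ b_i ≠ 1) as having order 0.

3

b = (738603821/347391720, -450016/371145, 943285/13658136, 3456110/199750239)
c = (0, -5/8, -116/35, -117/70)
Ac = (0, 0, 1, 3159/560)
Σ b_i: 738603821/347391720·1 + (-450016/371145)·1 + 943285/13658136·1 + 3456110/199750239·1 = 1 ✓
b·c: (-450016/371145)·(-5/8) + 943285/13658136·(-116/35) + 3456110/199750239·(-117/70) = 1/2 ✓
b·c²: (-450016/371145)·25/64 + 943285/13658136·13456/1225 + 3456110/199750239·13689/4900 = 1/3 ✓
b·Ac: 943285/13658136·1 + 3456110/199750239·3159/560 = 1/6 ✓
b·c³: (-450016/371145)·(-125/512) + 943285/13658136·(-1560896/42875) + 3456110/199750239·(-1601613/343000) = -668984857/290977680 ≠ 1/4 ⇒ order 3.
b·(c∘Ac): 943285/13658136·(-116/35) + 3456110/199750239·(-369603/39200) = -16296149/41568240 ≠ 1/8
b·Ac²: 943285/13658136·(-5/8) + 3456110/199750239·(-2649177/156800) = -4169766011/12428903760 ≠ 1/12
b·A²c: 3456110/199750239·(-3/2) = -1728055/66583413 ≠ 1/24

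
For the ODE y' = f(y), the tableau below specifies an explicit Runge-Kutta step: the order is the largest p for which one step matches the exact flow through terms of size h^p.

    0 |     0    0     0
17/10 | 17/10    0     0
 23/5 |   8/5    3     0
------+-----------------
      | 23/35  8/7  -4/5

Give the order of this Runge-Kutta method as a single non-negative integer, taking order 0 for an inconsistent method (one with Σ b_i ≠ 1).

b = (23/35, 8/7, -4/5)
c = (0, 17/10, 23/5)
Ac = (0, 0, 51/10)
Σ b_i: 23/35·1 + 8/7·1 + (-4/5)·1 = 1 ✓
b·c: 8/7·17/10 + (-4/5)·23/5 = -304/175 ≠ 1/2 ⇒ order 1.

1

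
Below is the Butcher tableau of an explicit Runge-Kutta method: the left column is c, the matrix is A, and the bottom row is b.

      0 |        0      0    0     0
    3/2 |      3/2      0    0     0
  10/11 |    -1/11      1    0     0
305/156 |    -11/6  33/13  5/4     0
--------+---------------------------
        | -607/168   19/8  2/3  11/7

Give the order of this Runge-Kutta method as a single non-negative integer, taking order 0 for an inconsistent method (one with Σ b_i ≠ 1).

1

b = (-607/168, 19/8, 2/3, 11/7)
c = (0, 3/2, 10/11, 305/156)
Ac = (0, 0, 3/2, 707/143)
Σ b_i: (-607/168)·1 + 19/8·1 + 2/3·1 + 11/7·1 = 1 ✓
b·c: 19/8·3/2 + 2/3·10/11 + 11/7·305/156 = 347911/48048 ≠ 1/2 ⇒ order 1.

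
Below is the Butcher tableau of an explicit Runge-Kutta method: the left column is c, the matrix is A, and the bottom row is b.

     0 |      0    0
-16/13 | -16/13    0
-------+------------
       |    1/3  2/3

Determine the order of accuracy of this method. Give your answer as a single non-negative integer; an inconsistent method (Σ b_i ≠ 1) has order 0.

b = (1/3, 2/3)
c = (0, -16/13)
Σ b_i: 1/3·1 + 2/3·1 = 1 ✓
b·c: 2/3·(-16/13) = -32/39 ≠ 1/2 ⇒ order 1.

1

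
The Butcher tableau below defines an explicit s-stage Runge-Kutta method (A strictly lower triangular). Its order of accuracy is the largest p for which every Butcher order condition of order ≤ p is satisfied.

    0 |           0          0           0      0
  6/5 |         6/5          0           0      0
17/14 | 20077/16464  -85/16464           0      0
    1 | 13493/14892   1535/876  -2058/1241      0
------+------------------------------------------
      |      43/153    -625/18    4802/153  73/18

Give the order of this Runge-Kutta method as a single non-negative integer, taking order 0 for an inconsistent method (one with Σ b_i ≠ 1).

b = (43/153, -625/18, 4802/153, 73/18)
c = (0, 6/5, 17/14, 1)
Ac = (0, 0, -17/2744, 13/146)
Σ b_i: 43/153·1 + (-625/18)·1 + 4802/153·1 + 73/18·1 = 1 ✓
b·c: (-625/18)·6/5 + 4802/153·17/14 + 73/18·1 = 1/2 ✓
b·c²: (-625/18)·36/25 + 4802/153·289/196 + 73/18·1 = 1/3 ✓
b·Ac: 4802/153·(-17/2744) + 73/18·13/146 = 1/6 ✓
b·c³: (-625/18)·216/125 + 4802/153·4913/2744 + 73/18·1 = 1/4 ✓
b·(c∘Ac): 4802/153·(-289/38416) + 73/18·13/146 = 1/8 ✓
b·Ac²: 4802/153·(-51/6860) + 73/18·57/730 = 1/12 ✓
b·A²c: 73/18·3/292 = 1/24 ✓; 4 stages ⇒ order 4.

4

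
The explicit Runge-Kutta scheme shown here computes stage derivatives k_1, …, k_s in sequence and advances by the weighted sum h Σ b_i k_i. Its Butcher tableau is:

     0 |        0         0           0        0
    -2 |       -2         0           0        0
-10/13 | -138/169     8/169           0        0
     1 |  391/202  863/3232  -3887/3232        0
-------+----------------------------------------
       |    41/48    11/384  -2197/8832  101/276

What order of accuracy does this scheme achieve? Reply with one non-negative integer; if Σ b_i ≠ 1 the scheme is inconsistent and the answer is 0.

4

b = (41/48, 11/384, -2197/8832, 101/276)
c = (0, -2, -10/13, 1)
Ac = (0, 0, -16/169, 79/202)
Σ b_i: 41/48·1 + 11/384·1 + (-2197/8832)·1 + 101/276·1 = 1 ✓
b·c: 11/384·(-2) + (-2197/8832)·(-10/13) + 101/276·1 = 1/2 ✓
b·c²: 11/384·4 + (-2197/8832)·100/169 + 101/276·1 = 1/3 ✓
b·Ac: (-2197/8832)·(-16/169) + 101/276·79/202 = 1/6 ✓
b·c³: 11/384·(-8) + (-2197/8832)·(-1000/2197) + 101/276·1 = 1/4 ✓
b·(c∘Ac): (-2197/8832)·160/2197 + 101/276·79/202 = 1/8 ✓
b·Ac²: (-2197/8832)·32/169 + 101/276·36/101 = 1/12 ✓
b·A²c: 101/276·23/202 = 1/24 ✓; 4 stages ⇒ order 4.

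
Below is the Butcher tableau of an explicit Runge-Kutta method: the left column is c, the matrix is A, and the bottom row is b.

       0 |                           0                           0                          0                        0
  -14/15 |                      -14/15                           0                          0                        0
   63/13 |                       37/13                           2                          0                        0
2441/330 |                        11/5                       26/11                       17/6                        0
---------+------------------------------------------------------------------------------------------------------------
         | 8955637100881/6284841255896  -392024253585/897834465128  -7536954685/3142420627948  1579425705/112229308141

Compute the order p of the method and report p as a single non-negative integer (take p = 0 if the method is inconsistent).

3

b = (8955637100881/6284841255896, -392024253585/897834465128, -7536954685/3142420627948, 1579425705/112229308141)
c = (0, -14/15, 63/13, 2441/330)
Ac = (0, 0, -28/15, 49441/4290)
Σ b_i: 8955637100881/6284841255896·1 + (-392024253585/897834465128)·1 + (-7536954685/3142420627948)·1 + 1579425705/112229308141·1 = 1 ✓
b·c: (-392024253585/897834465128)·(-14/15) + (-7536954685/3142420627948)·63/13 + 1579425705/112229308141·2441/330 = 1/2 ✓
b·c²: (-392024253585/897834465128)·196/225 + (-7536954685/3142420627948)·3969/169 + 1579425705/112229308141·5958481/108900 = 1/3 ✓
b·Ac: (-7536954685/3142420627948)·(-28/15) + 1579425705/112229308141·49441/4290 = 1/6 ✓
b·c³: (-392024253585/897834465128)·(-2744/3375) + (-7536954685/3142420627948)·250047/2197 + 1579425705/112229308141·14544652121/35937000 = 166908641289482549/28887823915493400 ≠ 1/4 ⇒ order 3.
b·(c∘Ac): (-7536954685/3142420627948)·(-588/65) + 1579425705/112229308141·120685481/1415700 = 2741555460133/2244586162820 ≠ 1/8
b·Ac²: (-7536954685/3142420627948)·392/225 + 1579425705/112229308141·57387673/836550 = 126219933316183/131308290524970 ≠ 1/12
b·A²c: 1579425705/112229308141·(-238/45) = -8353407062/112229308141 ≠ 1/24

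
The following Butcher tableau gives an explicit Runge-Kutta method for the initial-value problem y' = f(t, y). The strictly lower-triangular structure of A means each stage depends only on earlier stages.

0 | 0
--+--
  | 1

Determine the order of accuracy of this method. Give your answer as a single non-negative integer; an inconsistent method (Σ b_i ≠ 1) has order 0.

1

b = (1)
c = (0)
Σ b_i: 1·1 = 1 ✓; 1 stage ⇒ order 1.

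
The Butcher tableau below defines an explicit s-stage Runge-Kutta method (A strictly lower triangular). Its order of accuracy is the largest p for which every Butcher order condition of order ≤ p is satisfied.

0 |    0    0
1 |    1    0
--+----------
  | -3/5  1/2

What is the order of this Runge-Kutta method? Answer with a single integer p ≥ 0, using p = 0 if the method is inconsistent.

b = (-3/5, 1/2)
c = (0, 1)
Σ b_i: (-3/5)·1 + 1/2·1 = -1/10 ≠ 1 ⇒ order 0.

0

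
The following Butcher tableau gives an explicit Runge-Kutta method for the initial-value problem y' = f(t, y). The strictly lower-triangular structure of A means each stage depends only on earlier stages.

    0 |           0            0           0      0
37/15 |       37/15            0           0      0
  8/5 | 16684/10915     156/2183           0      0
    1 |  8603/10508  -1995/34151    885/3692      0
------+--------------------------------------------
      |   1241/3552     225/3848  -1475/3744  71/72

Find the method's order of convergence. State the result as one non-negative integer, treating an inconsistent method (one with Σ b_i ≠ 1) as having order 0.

b = (1241/3552, 225/3848, -1475/3744, 71/72)
c = (0, 37/15, 8/5, 1)
Ac = (0, 0, 52/295, 17/71)
Σ b_i: 1241/3552·1 + 225/3848·1 + (-1475/3744)·1 + 71/72·1 = 1 ✓
b·c: 225/3848·37/15 + (-1475/3744)·8/5 + 71/72·1 = 1/2 ✓
b·c²: 225/3848·1369/225 + (-1475/3744)·64/25 + 71/72·1 = 1/3 ✓
b·Ac: (-1475/3744)·52/295 + 71/72·17/71 = 1/6 ✓
b·c³: 225/3848·50653/3375 + (-1475/3744)·512/125 + 71/72·1 = 1/4 ✓
b·(c∘Ac): (-1475/3744)·416/1475 + 71/72·17/71 = 1/8 ✓
b·Ac²: (-1475/3744)·1924/4425 + 71/72·55/213 = 1/12 ✓
b·A²c: 71/72·3/71 = 1/24 ✓; 4 stages ⇒ order 4.

4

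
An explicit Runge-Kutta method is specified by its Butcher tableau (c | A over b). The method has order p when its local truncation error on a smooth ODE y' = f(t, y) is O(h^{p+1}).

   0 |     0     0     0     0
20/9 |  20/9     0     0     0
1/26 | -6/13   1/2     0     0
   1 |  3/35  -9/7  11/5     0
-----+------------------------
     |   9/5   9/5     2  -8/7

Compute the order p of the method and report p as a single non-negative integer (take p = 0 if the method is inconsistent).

b = (9/5, 9/5, 2, -8/7)
c = (0, 20/9, 1/26, 1)
Ac = (0, 0, 10/9, -2523/910)
Σ b_i: 9/5·1 + 9/5·1 + 2·1 + (-8/7)·1 = 156/35 ≠ 1 ⇒ order 0.

0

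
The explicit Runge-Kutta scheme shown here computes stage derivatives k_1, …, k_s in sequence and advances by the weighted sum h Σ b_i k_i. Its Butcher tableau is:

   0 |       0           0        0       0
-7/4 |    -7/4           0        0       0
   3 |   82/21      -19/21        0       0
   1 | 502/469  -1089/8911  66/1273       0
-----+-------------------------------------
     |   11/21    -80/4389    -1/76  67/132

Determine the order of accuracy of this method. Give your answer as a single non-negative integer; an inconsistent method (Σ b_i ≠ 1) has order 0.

b = (11/21, -80/4389, -1/76, 67/132)
c = (0, -7/4, 3, 1)
Ac = (0, 0, 19/12, 99/268)
Σ b_i: 11/21·1 + (-80/4389)·1 + (-1/76)·1 + 67/132·1 = 1 ✓
b·c: (-80/4389)·(-7/4) + (-1/76)·3 + 67/132·1 = 1/2 ✓
b·c²: (-80/4389)·49/16 + (-1/76)·9 + 67/132·1 = 1/3 ✓
b·Ac: (-1/76)·19/12 + 67/132·99/268 = 1/6 ✓
b·c³: (-80/4389)·(-343/64) + (-1/76)·27 + 67/132·1 = 1/4 ✓
b·(c∘Ac): (-1/76)·19/4 + 67/132·99/268 = 1/8 ✓
b·Ac²: (-1/76)·(-133/48) + 67/132·99/1072 = 1/12 ✓
b·A²c: 67/132·11/134 = 1/24 ✓; 4 stages ⇒ order 4.

4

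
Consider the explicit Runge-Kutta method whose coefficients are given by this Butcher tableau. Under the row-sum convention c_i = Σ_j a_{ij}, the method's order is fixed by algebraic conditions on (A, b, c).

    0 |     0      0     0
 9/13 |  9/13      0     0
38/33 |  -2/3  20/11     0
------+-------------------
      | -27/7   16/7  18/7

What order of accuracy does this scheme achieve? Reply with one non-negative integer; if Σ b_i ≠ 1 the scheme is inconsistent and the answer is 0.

1

b = (-27/7, 16/7, 18/7)
c = (0, 9/13, 38/33)
Ac = (0, 0, 180/143)
Σ b_i: (-27/7)·1 + 16/7·1 + 18/7·1 = 1 ✓
b·c: 16/7·9/13 + 18/7·38/33 = 4548/1001 ≠ 1/2 ⇒ order 1.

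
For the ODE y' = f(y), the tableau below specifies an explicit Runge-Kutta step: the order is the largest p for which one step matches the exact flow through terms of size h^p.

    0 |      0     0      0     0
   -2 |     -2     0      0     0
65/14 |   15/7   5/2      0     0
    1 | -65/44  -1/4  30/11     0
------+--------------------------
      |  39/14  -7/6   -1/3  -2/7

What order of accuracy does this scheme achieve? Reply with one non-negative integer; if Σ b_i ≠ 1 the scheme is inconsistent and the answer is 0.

2

b = (39/14, -7/6, -1/3, -2/7)
c = (0, -2, 65/14, 1)
Ac = (0, 0, -5, 2027/154)
Σ b_i: 39/14·1 + (-7/6)·1 + (-1/3)·1 + (-2/7)·1 = 1 ✓
b·c: (-7/6)·(-2) + (-1/3)·65/14 + (-2/7)·1 = 1/2 ✓
b·c²: (-7/6)·4 + (-1/3)·4225/196 + (-2/7)·1 = -2379/196 ≠ 1/3 ⇒ order 2.
b·Ac: (-1/3)·(-5) + (-2/7)·2027/154 = -3386/1617 ≠ 1/6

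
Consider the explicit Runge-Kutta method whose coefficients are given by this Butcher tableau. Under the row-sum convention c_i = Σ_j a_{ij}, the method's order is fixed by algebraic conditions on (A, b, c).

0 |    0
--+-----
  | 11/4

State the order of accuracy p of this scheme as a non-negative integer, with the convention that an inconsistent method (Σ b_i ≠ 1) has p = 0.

0

b = (11/4)
c = (0)
Σ b_i: 11/4·1 = 11/4 ≠ 1 ⇒ order 0.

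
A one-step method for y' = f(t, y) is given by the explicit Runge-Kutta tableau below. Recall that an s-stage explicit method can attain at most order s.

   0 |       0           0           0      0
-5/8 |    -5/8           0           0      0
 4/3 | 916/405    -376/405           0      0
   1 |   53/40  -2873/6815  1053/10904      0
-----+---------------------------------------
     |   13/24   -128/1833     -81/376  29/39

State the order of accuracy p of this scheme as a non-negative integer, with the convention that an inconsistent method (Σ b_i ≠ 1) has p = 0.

4

b = (13/24, -128/1833, -81/376, 29/39)
c = (0, -5/8, 4/3, 1)
Ac = (0, 0, 47/81, 91/232)
Σ b_i: 13/24·1 + (-128/1833)·1 + (-81/376)·1 + 29/39·1 = 1 ✓
b·c: (-128/1833)·(-5/8) + (-81/376)·4/3 + 29/39·1 = 1/2 ✓
b·c²: (-128/1833)·25/64 + (-81/376)·16/9 + 29/39·1 = 1/3 ✓
b·Ac: (-81/376)·47/81 + 29/39·91/232 = 1/6 ✓
b·c³: (-128/1833)·(-125/512) + (-81/376)·64/27 + 29/39·1 = 1/4 ✓
b·(c∘Ac): (-81/376)·188/243 + 29/39·91/232 = 1/8 ✓
b·Ac²: (-81/376)·(-235/648) + 29/39·13/1856 = 1/12 ✓
b·A²c: 29/39·13/232 = 1/24 ✓; 4 stages ⇒ order 4.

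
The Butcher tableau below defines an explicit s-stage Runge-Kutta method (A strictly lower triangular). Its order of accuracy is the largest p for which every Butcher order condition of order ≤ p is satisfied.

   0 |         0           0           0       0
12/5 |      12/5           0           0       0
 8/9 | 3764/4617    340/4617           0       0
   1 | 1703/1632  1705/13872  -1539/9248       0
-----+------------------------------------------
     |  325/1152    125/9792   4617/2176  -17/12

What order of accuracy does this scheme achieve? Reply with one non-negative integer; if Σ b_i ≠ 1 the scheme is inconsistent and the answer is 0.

4

b = (325/1152, 125/9792, 4617/2176, -17/12)
c = (0, 12/5, 8/9, 1)
Ac = (0, 0, 272/1539, 5/34)
Σ b_i: 325/1152·1 + 125/9792·1 + 4617/2176·1 + (-17/12)·1 = 1 ✓
b·c: 125/9792·12/5 + 4617/2176·8/9 + (-17/12)·1 = 1/2 ✓
b·c²: 125/9792·144/25 + 4617/2176·64/81 + (-17/12)·1 = 1/3 ✓
b·Ac: 4617/2176·272/1539 + (-17/12)·5/34 = 1/6 ✓
b·c³: 125/9792·1728/125 + 4617/2176·512/729 + (-17/12)·1 = 1/4 ✓
b·(c∘Ac): 4617/2176·2176/13851 + (-17/12)·5/34 = 1/8 ✓
b·Ac²: 4617/2176·1088/2565 + (-17/12)·49/85 = 1/12 ✓
b·A²c: (-17/12)·(-1/34) = 1/24 ✓; 4 stages ⇒ order 4.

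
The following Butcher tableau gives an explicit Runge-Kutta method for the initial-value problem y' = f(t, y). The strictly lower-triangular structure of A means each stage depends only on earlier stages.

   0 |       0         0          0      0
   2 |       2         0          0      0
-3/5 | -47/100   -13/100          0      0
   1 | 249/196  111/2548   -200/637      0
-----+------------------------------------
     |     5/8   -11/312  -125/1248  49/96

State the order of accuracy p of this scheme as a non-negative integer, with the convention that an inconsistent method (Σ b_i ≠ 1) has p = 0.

4

b = (5/8, -11/312, -125/1248, 49/96)
c = (0, 2, -3/5, 1)
Ac = (0, 0, -13/50, 27/98)
Σ b_i: 5/8·1 + (-11/312)·1 + (-125/1248)·1 + 49/96·1 = 1 ✓
b·c: (-11/312)·2 + (-125/1248)·(-3/5) + 49/96·1 = 1/2 ✓
b·c²: (-11/312)·4 + (-125/1248)·9/25 + 49/96·1 = 1/3 ✓
b·Ac: (-125/1248)·(-13/50) + 49/96·27/98 = 1/6 ✓
b·c³: (-11/312)·8 + (-125/1248)·(-27/125) + 49/96·1 = 1/4 ✓
b·(c∘Ac): (-125/1248)·39/250 + 49/96·27/98 = 1/8 ✓
b·Ac²: (-125/1248)·(-13/25) + 49/96·3/49 = 1/12 ✓
b·A²c: 49/96·4/49 = 1/24 ✓; 4 stages ⇒ order 4.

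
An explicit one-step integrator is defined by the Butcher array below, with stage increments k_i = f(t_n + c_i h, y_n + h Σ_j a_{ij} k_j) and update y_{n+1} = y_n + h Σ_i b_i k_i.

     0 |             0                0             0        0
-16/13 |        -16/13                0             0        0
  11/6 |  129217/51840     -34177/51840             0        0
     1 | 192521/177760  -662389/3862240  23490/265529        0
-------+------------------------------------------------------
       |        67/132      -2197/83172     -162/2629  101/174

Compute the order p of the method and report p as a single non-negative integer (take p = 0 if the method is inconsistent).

4

b = (67/132, -2197/83172, -162/2629, 101/174)
c = (0, -16/13, 11/6, 1)
Ac = (0, 0, 2629/3240, 377/1010)
Σ b_i: 67/132·1 + (-2197/83172)·1 + (-162/2629)·1 + 101/174·1 = 1 ✓
b·c: (-2197/83172)·(-16/13) + (-162/2629)·11/6 + 101/174·1 = 1/2 ✓
b·c²: (-2197/83172)·256/169 + (-162/2629)·121/36 + 101/174·1 = 1/3 ✓
b·Ac: (-162/2629)·2629/3240 + 101/174·377/1010 = 1/6 ✓
b·c³: (-2197/83172)·(-4096/2197) + (-162/2629)·1331/216 + 101/174·1 = 1/4 ✓
b·(c∘Ac): (-162/2629)·28919/19440 + 101/174·377/1010 = 1/8 ✓
b·Ac²: (-162/2629)·(-5258/5265) + 101/174·493/13130 = 1/12 ✓
b·A²c: 101/174·29/404 = 1/24 ✓; 4 stages ⇒ order 4.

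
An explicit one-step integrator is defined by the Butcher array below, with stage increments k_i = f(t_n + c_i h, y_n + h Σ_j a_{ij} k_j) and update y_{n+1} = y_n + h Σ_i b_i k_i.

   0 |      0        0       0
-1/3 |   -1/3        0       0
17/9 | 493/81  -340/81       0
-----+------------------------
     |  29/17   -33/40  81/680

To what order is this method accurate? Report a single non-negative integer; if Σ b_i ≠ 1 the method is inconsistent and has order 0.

b = (29/17, -33/40, 81/680)
c = (0, -1/3, 17/9)
Ac = (0, 0, 340/243)
Σ b_i: 29/17·1 + (-33/40)·1 + 81/680·1 = 1 ✓
b·c: (-33/40)·(-1/3) + 81/680·17/9 = 1/2 ✓
b·c²: (-33/40)·1/9 + 81/680·289/81 = 1/3 ✓
b·Ac: 81/680·340/243 = 1/6 ✓; 3 stages ⇒ order 3.

3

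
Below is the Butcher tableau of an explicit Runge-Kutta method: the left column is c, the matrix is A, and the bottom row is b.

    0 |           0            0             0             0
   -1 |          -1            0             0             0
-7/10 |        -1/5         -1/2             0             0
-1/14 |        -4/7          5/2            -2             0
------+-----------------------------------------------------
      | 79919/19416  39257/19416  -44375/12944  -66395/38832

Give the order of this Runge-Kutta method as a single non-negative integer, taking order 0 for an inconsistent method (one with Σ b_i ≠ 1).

b = (79919/19416, 39257/19416, -44375/12944, -66395/38832)
c = (0, -1, -7/10, -1/14)
Ac = (0, 0, 1/2, -11/10)
Σ b_i: 79919/19416·1 + 39257/19416·1 + (-44375/12944)·1 + (-66395/38832)·1 = 1 ✓
b·c: 39257/19416·(-1) + (-44375/12944)·(-7/10) + (-66395/38832)·(-1/14) = 1/2 ✓
b·c²: 39257/19416·1 + (-44375/12944)·49/100 + (-66395/38832)·1/196 = 1/3 ✓
b·Ac: (-44375/12944)·1/2 + (-66395/38832)·(-11/10) = 1/6 ✓
b·c³: 39257/19416·(-1) + (-44375/12944)·(-343/1000) + (-66395/38832)·(-1/2744) = -153197/181216 ≠ 1/4 ⇒ order 3.
b·(c∘Ac): (-44375/12944)·(-7/20) + (-66395/38832)·11/140 = 41377/38832 ≠ 1/8
b·Ac²: (-44375/12944)·(-1/2) + (-66395/38832)·38/25 = -343579/388320 ≠ 1/12
b·A²c: (-66395/38832)·(-1) = 66395/38832 ≠ 1/24

3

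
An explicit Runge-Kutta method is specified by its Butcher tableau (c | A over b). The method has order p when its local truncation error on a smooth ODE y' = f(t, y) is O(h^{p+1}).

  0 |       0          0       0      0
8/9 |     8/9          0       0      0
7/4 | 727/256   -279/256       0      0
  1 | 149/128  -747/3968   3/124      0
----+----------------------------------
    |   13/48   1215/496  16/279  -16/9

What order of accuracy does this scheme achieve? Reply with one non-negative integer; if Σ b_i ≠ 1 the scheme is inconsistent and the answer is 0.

b = (13/48, 1215/496, 16/279, -16/9)
c = (0, 8/9, 7/4, 1)
Ac = (0, 0, -31/32, -1/8)
Σ b_i: 13/48·1 + 1215/496·1 + 16/279·1 + (-16/9)·1 = 1 ✓
b·c: 1215/496·8/9 + 16/279·7/4 + (-16/9)·1 = 1/2 ✓
b·c²: 1215/496·64/81 + 16/279·49/16 + (-16/9)·1 = 1/3 ✓
b·Ac: 16/279·(-31/32) + (-16/9)·(-1/8) = 1/6 ✓
b·c³: 1215/496·512/729 + 16/279·343/64 + (-16/9)·1 = 1/4 ✓
b·(c∘Ac): 16/279·(-217/128) + (-16/9)·(-1/8) = 1/8 ✓
b·Ac²: 16/279·(-31/36) + (-16/9)·(-43/576) = 1/12 ✓
b·A²c: (-16/9)·(-3/128) = 1/24 ✓; 4 stages ⇒ order 4.

4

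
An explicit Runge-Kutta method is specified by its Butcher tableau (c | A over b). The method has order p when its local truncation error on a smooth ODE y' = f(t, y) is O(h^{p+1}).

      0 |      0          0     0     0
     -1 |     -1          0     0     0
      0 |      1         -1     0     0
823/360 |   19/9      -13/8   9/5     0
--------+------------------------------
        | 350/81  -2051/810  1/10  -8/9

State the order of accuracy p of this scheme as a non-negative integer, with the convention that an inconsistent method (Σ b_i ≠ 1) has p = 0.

2

b = (350/81, -2051/810, 1/10, -8/9)
c = (0, -1, 0, 823/360)
Ac = (0, 0, 1, 13/8)
Σ b_i: 350/81·1 + (-2051/810)·1 + 1/10·1 + (-8/9)·1 = 1 ✓
b·c: (-2051/810)·(-1) + (-8/9)·823/360 = 1/2 ✓
b·c²: (-2051/810)·1 + (-8/9)·677329/129600 = -1046509/145800 ≠ 1/3 ⇒ order 2.
b·Ac: 1/10·1 + (-8/9)·13/8 = -121/90 ≠ 1/6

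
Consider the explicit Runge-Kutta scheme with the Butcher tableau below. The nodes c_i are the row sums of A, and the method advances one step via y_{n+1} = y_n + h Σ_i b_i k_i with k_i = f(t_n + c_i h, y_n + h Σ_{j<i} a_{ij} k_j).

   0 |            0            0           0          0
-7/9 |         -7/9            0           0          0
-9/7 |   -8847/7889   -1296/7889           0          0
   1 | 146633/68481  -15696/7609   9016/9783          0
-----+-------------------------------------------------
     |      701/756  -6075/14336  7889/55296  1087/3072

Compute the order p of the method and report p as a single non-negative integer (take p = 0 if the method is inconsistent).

4

b = (701/756, -6075/14336, 7889/55296, 1087/3072)
c = (0, -7/9, -9/7, 1)
Ac = (0, 0, 144/1127, 456/1087)
Σ b_i: 701/756·1 + (-6075/14336)·1 + 7889/55296·1 + 1087/3072·1 = 1 ✓
b·c: (-6075/14336)·(-7/9) + 7889/55296·(-9/7) + 1087/3072·1 = 1/2 ✓
b·c²: (-6075/14336)·49/81 + 7889/55296·81/49 + 1087/3072·1 = 1/3 ✓
b·Ac: 7889/55296·144/1127 + 1087/3072·456/1087 = 1/6 ✓
b·c³: (-6075/14336)·(-343/729) + 7889/55296·(-729/343) + 1087/3072·1 = 1/4 ✓
b·(c∘Ac): 7889/55296·(-1296/7889) + 1087/3072·456/1087 = 1/8 ✓
b·Ac²: 7889/55296·(-16/161) + 1087/3072·2696/9783 = 1/12 ✓
b·A²c: 1087/3072·128/1087 = 1/24 ✓; 4 stages ⇒ order 4.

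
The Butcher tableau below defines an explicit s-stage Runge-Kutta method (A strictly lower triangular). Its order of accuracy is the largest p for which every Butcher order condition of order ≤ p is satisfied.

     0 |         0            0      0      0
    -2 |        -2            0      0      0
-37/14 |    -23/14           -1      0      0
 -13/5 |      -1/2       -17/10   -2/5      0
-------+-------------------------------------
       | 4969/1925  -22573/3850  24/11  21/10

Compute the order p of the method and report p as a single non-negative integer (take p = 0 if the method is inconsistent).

2

b = (4969/1925, -22573/3850, 24/11, 21/10)
c = (0, -2, -37/14, -13/5)
Ac = (0, 0, 2, 156/35)
Σ b_i: 4969/1925·1 + (-22573/3850)·1 + 24/11·1 + 21/10·1 = 1 ✓
b·c: (-22573/3850)·(-2) + 24/11·(-37/14) + 21/10·(-13/5) = 1/2 ✓
b·c²: (-22573/3850)·4 + 24/11·1369/196 + 21/10·169/25 = 806191/134750 ≠ 1/3 ⇒ order 2.
b·Ac: 24/11·2 + 21/10·156/35 = 3774/275 ≠ 1/6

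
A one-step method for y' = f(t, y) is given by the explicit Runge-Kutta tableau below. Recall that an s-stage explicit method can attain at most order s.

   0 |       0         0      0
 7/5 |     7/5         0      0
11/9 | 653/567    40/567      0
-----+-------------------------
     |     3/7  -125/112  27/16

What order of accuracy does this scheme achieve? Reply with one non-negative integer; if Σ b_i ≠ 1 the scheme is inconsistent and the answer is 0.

b = (3/7, -125/112, 27/16)
c = (0, 7/5, 11/9)
Ac = (0, 0, 8/81)
Σ b_i: 3/7·1 + (-125/112)·1 + 27/16·1 = 1 ✓
b·c: (-125/112)·7/5 + 27/16·11/9 = 1/2 ✓
b·c²: (-125/112)·49/25 + 27/16·121/81 = 1/3 ✓
b·Ac: 27/16·8/81 = 1/6 ✓; 3 stages ⇒ order 3.

3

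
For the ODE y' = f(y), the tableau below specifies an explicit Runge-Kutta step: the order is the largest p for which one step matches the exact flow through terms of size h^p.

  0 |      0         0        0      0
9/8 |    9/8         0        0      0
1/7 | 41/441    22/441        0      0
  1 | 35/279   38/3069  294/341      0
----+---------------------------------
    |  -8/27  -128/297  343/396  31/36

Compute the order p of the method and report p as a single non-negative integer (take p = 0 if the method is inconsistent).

4

b = (-8/27, -128/297, 343/396, 31/36)
c = (0, 9/8, 1/7, 1)
Ac = (0, 0, 11/196, 17/124)
Σ b_i: (-8/27)·1 + (-128/297)·1 + 343/396·1 + 31/36·1 = 1 ✓
b·c: (-128/297)·9/8 + 343/396·1/7 + 31/36·1 = 1/2 ✓
b·c²: (-128/297)·81/64 + 343/396·1/49 + 31/36·1 = 1/3 ✓
b·Ac: 343/396·11/196 + 31/36·17/124 = 1/6 ✓
b·c³: (-128/297)·729/512 + 343/396·1/343 + 31/36·1 = 1/4 ✓
b·(c∘Ac): 343/396·11/1372 + 31/36·17/124 = 1/8 ✓
b·Ac²: 343/396·99/1568 + 31/36·33/992 = 1/12 ✓
b·A²c: 31/36·3/62 = 1/24 ✓; 4 stages ⇒ order 4.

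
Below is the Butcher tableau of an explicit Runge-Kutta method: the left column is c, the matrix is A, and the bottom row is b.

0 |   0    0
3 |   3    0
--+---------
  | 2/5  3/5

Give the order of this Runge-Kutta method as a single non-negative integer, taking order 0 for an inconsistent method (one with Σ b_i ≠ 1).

b = (2/5, 3/5)
c = (0, 3)
Σ b_i: 2/5·1 + 3/5·1 = 1 ✓
b·c: 3/5·3 = 9/5 ≠ 1/2 ⇒ order 1.

1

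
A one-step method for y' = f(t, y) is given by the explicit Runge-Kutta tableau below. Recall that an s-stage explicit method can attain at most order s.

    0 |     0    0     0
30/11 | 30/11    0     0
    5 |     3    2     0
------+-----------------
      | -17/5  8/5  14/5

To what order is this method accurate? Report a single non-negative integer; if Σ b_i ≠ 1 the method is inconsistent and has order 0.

1

b = (-17/5, 8/5, 14/5)
c = (0, 30/11, 5)
Ac = (0, 0, 60/11)
Σ b_i: (-17/5)·1 + 8/5·1 + 14/5·1 = 1 ✓
b·c: 8/5·30/11 + 14/5·5 = 202/11 ≠ 1/2 ⇒ order 1.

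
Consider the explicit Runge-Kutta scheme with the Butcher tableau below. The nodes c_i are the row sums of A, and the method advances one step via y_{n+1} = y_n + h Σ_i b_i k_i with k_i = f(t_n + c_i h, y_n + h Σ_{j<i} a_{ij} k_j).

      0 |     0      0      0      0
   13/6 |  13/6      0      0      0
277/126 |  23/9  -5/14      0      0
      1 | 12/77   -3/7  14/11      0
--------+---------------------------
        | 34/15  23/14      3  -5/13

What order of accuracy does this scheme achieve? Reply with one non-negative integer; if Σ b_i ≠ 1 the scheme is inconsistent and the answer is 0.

b = (34/15, 23/14, 3, -5/13)
c = (0, 13/6, 277/126, 1)
Ac = (0, 0, -65/84, 2591/1386)
Σ b_i: 34/15·1 + 23/14·1 + 3·1 + (-5/13)·1 = 17813/2730 ≠ 1 ⇒ order 0.

0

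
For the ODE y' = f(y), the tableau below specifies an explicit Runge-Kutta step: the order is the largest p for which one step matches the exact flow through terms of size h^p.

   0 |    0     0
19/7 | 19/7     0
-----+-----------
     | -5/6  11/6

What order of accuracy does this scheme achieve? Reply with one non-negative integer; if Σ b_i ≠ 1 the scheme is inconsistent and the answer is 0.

b = (-5/6, 11/6)
c = (0, 19/7)
Σ b_i: (-5/6)·1 + 11/6·1 = 1 ✓
b·c: 11/6·19/7 = 209/42 ≠ 1/2 ⇒ order 1.

1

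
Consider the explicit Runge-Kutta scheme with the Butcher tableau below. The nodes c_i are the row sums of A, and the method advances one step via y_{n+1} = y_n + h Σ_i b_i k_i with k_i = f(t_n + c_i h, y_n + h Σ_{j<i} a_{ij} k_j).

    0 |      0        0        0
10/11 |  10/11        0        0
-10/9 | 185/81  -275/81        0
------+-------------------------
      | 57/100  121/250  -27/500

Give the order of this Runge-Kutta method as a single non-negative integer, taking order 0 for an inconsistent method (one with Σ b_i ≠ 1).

b = (57/100, 121/250, -27/500)
c = (0, 10/11, -10/9)
Ac = (0, 0, -250/81)
Σ b_i: 57/100·1 + 121/250·1 + (-27/500)·1 = 1 ✓
b·c: 121/250·10/11 + (-27/500)·(-10/9) = 1/2 ✓
b·c²: 121/250·100/121 + (-27/500)·100/81 = 1/3 ✓
b·Ac: (-27/500)·(-250/81) = 1/6 ✓; 3 stages ⇒ order 3.

3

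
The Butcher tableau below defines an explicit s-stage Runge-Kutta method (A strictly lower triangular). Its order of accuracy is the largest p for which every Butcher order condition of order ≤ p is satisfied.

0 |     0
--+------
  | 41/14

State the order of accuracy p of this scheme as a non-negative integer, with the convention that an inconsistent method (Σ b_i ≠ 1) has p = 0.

b = (41/14)
c = (0)
Σ b_i: 41/14·1 = 41/14 ≠ 1 ⇒ order 0.

0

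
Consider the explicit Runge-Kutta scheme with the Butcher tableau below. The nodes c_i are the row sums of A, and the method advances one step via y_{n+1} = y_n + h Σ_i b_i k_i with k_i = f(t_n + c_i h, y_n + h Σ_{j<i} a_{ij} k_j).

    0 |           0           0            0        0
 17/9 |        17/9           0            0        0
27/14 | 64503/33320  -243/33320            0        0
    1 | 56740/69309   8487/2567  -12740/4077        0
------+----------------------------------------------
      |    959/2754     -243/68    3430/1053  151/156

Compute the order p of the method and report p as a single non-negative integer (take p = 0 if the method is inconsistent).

4

b = (959/2754, -243/68, 3430/1053, 151/156)
c = (0, 17/9, 27/14, 1)
Ac = (0, 0, -27/1960, 33/151)
Σ b_i: 959/2754·1 + (-243/68)·1 + 3430/1053·1 + 151/156·1 = 1 ✓
b·c: (-243/68)·17/9 + 3430/1053·27/14 + 151/156·1 = 1/2 ✓
b·c²: (-243/68)·289/81 + 3430/1053·729/196 + 151/156·1 = 1/3 ✓
b·Ac: 3430/1053·(-27/1960) + 151/156·33/151 = 1/6 ✓
b·c³: (-243/68)·4913/729 + 3430/1053·19683/2744 + 151/156·1 = 1/4 ✓
b·(c∘Ac): 3430/1053·(-729/27440) + 151/156·33/151 = 1/8 ✓
b·Ac²: 3430/1053·(-51/1960) + 151/156·236/1359 = 1/12 ✓
b·A²c: 151/156·13/302 = 1/24 ✓; 4 stages ⇒ order 4.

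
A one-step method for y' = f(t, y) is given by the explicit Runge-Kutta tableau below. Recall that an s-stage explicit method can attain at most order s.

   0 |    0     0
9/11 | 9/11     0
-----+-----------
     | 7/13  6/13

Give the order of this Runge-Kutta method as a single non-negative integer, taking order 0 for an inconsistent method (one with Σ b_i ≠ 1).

1

b = (7/13, 6/13)
c = (0, 9/11)
Σ b_i: 7/13·1 + 6/13·1 = 1 ✓
b·c: 6/13·9/11 = 54/143 ≠ 1/2 ⇒ order 1.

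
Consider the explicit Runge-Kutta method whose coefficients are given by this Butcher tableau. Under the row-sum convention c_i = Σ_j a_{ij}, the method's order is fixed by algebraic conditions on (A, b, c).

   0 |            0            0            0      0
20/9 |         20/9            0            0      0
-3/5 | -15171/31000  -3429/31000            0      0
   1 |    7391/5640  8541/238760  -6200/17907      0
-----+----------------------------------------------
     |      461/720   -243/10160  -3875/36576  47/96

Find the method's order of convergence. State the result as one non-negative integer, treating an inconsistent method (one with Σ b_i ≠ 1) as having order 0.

4

b = (461/720, -243/10160, -3875/36576, 47/96)
c = (0, 20/9, -3/5, 1)
Ac = (0, 0, -381/1550, 27/94)
Σ b_i: 461/720·1 + (-243/10160)·1 + (-3875/36576)·1 + 47/96·1 = 1 ✓
b·c: (-243/10160)·20/9 + (-3875/36576)·(-3/5) + 47/96·1 = 1/2 ✓
b·c²: (-243/10160)·400/81 + (-3875/36576)·9/25 + 47/96·1 = 1/3 ✓
b·Ac: (-3875/36576)·(-381/1550) + 47/96·27/94 = 1/6 ✓
b·c³: (-243/10160)·8000/729 + (-3875/36576)·(-27/125) + 47/96·1 = 1/4 ✓
b·(c∘Ac): (-3875/36576)·1143/7750 + 47/96·27/94 = 1/8 ✓
b·Ac²: (-3875/36576)·(-254/465) + 47/96·22/423 = 1/12 ✓
b·A²c: 47/96·4/47 = 1/24 ✓; 4 stages ⇒ order 4.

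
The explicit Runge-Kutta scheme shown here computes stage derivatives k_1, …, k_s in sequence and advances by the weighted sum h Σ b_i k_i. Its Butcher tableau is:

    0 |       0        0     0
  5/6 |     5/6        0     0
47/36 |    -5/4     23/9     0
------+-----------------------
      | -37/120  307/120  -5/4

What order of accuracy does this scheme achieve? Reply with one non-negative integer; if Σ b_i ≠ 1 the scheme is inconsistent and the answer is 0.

b = (-37/120, 307/120, -5/4)
c = (0, 5/6, 47/36)
Ac = (0, 0, 115/54)
Σ b_i: (-37/120)·1 + 307/120·1 + (-5/4)·1 = 1 ✓
b·c: 307/120·5/6 + (-5/4)·47/36 = 1/2 ✓
b·c²: 307/120·25/36 + (-5/4)·2209/1296 = -1835/5184 ≠ 1/3 ⇒ order 2.
b·Ac: (-5/4)·115/54 = -575/216 ≠ 1/6

2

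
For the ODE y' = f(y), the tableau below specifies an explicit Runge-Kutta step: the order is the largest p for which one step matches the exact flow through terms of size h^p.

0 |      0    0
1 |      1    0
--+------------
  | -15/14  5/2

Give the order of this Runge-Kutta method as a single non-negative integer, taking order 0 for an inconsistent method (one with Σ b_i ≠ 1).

0

b = (-15/14, 5/2)
c = (0, 1)
Σ b_i: (-15/14)·1 + 5/2·1 = 10/7 ≠ 1 ⇒ order 0.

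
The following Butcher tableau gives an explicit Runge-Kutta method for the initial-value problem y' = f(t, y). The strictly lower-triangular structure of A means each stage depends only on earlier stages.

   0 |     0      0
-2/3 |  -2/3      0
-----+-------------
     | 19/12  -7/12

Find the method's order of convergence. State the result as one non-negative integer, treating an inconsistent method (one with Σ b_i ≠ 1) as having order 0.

b = (19/12, -7/12)
c = (0, -2/3)
Σ b_i: 19/12·1 + (-7/12)·1 = 1 ✓
b·c: (-7/12)·(-2/3) = 7/18 ≠ 1/2 ⇒ order 1.

1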